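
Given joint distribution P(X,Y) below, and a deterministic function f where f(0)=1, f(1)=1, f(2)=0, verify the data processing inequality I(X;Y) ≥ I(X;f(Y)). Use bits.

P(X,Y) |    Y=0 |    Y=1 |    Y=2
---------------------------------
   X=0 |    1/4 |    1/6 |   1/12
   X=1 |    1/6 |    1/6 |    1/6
I(X;Y) = 0.0325, I(X;f(Y)) = 0.0271, inequality holds: 0.0325 ≥ 0.0271

Data Processing Inequality: For any Markov chain X → Y → Z, we have I(X;Y) ≥ I(X;Z).

Here Z = f(Y) is a deterministic function of Y, forming X → Y → Z.

Original I(X;Y) = 0.0325 bits

After applying f:
P(X,Z) where Z=f(Y):
- P(X,Z=0) = P(X,Y=2)
- P(X,Z=1) = P(X,Y=0) + P(X,Y=1)

I(X;Z) = I(X;f(Y)) = 0.0271 bits

Verification: 0.0325 ≥ 0.0271 ✓

Information cannot be created by processing; the function f can only lose information about X.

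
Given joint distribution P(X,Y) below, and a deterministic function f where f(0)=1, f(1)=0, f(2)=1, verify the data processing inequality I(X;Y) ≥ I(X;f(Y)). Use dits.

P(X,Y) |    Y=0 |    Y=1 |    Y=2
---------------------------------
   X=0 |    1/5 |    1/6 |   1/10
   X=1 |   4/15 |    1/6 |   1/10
I(X;Y) = 0.0011, I(X;f(Y)) = 0.0005, inequality holds: 0.0011 ≥ 0.0005

Data Processing Inequality: For any Markov chain X → Y → Z, we have I(X;Y) ≥ I(X;Z).

Here Z = f(Y) is a deterministic function of Y, forming X → Y → Z.

Original I(X;Y) = 0.0011 dits

After applying f:
P(X,Z) where Z=f(Y):
- P(X,Z=0) = P(X,Y=1)
- P(X,Z=1) = P(X,Y=0) + P(X,Y=2)

I(X;Z) = I(X;f(Y)) = 0.0005 dits

Verification: 0.0011 ≥ 0.0005 ✓

Information cannot be created by processing; the function f can only lose information about X.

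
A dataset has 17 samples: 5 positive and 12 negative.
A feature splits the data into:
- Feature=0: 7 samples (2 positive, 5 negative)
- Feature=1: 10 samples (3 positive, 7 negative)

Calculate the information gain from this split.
0.0002 bits

Information Gain = H(Y) - H(Y|Feature)

Before split:
P(positive) = 5/17 = 0.2941
H(Y) = 0.8740 bits

After split:
Feature=0: H = 0.8631 bits (weight = 7/17)
Feature=1: H = 0.8813 bits (weight = 10/17)
H(Y|Feature) = (7/17)×0.8631 + (10/17)×0.8813 = 0.8738 bits

Information Gain = 0.8740 - 0.8738 = 0.0002 bits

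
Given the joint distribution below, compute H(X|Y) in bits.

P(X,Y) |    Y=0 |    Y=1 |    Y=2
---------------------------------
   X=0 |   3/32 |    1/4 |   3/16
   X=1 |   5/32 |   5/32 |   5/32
0.9708 bits

Using the chain rule: H(X|Y) = H(X,Y) - H(Y)

First, compute H(X,Y) = 2.5283 bits

Marginal P(Y) = (1/4, 13/32, 11/32)
H(Y) = 1.5575 bits

H(X|Y) = H(X,Y) - H(Y) = 2.5283 - 1.5575 = 0.9708 bits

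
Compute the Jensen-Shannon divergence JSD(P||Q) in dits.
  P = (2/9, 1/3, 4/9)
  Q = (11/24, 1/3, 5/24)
0.0186 dits

Jensen-Shannon divergence is:
JSD(P||Q) = 0.5 × D_KL(P||M) + 0.5 × D_KL(Q||M)
where M = 0.5 × (P + Q) is the mixture distribution.

M = 0.5 × (2/9, 1/3, 4/9) + 0.5 × (11/24, 1/3, 5/24) = (0.340278, 1/3, 0.326389)

D_KL(P||M) = 0.0185 dits
D_KL(Q||M) = 0.0187 dits

JSD(P||Q) = 0.5 × 0.0185 + 0.5 × 0.0187 = 0.0186 dits

Unlike KL divergence, JSD is symmetric and bounded: 0 ≤ JSD ≤ log(2).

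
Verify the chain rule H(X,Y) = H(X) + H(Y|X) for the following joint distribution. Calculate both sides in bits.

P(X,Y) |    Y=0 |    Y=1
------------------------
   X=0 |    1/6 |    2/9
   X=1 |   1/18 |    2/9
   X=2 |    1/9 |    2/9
H(X,Y) = 2.4613, H(X) = 1.5715, H(Y|X) = 0.8898 (all in bits)

Chain rule: H(X,Y) = H(X) + H(Y|X)

Left side — joint entropy directly:
H(X,Y) = -Σ p(x,y) log p(x,y) = 2.4613 bits

Right side — compute H(Y|X) from the conditional distributions:
P(X) = (7/18, 5/18, 1/3), so H(X) = 1.5715 bits
H(Y|X) = Σ_x P(X=x) · H(Y|X=x):
  P(Y|X=0) = (3/7, 4/7), H(Y|X=0) = 0.9852, weight P(X=0) = 7/18
  P(Y|X=1) = (1/5, 4/5), H(Y|X=1) = 0.7219, weight P(X=1) = 5/18
  P(Y|X=2) = (1/3, 2/3), H(Y|X=2) = 0.9183, weight P(X=2) = 1/3
H(Y|X) = 0.8898 bits

H(X) + H(Y|X) = 1.5715 + 0.8898 = 2.4613 bits

Both sides equal 2.4613 bits. ✓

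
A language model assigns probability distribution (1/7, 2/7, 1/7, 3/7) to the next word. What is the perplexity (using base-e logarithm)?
3.5860

Perplexity is e^H (or exp(H) for natural log).

First, H = -Σ p log p = 1.2770 nats
Perplexity = e^1.2770 = 3.5860

Interpretation: The model's uncertainty is equivalent to choosing uniformly among 3.6 options.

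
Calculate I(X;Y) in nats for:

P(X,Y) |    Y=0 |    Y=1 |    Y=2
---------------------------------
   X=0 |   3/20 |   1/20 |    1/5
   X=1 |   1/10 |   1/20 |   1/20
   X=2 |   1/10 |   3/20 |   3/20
0.0500 nats

Mutual information: I(X;Y) = H(X) + H(Y) - H(X,Y)

Marginals:
P(X) = (2/5, 1/5, 2/5), H(X) = 1.0549 nats
P(Y) = (7/20, 1/4, 2/5), H(Y) = 1.0805 nats

Joint entropy: H(X,Y) = 2.0855 nats

I(X;Y) = 1.0549 + 1.0805 - 2.0855 = 0.0500 nats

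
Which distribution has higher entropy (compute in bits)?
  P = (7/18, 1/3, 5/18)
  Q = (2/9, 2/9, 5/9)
P

Computing entropies in bits:
H(P) = 1.5715
H(Q) = 1.4355

Distribution P has higher entropy.

Intuition: The distribution closer to uniform (more spread out) has higher entropy.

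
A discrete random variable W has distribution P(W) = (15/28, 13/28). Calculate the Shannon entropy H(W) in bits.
0.9963 bits

Shannon entropy is H(X) = -Σ p(x) log p(x).

For P = (15/28, 13/28):
H = -15/28 × log_2(15/28) -13/28 × log_2(13/28)
H = 0.9963 bits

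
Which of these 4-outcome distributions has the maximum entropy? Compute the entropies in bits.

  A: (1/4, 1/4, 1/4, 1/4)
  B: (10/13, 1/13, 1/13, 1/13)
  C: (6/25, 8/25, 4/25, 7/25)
A

For a discrete distribution over n outcomes, entropy is maximized by the uniform distribution.

Computing entropies:
H(A) = 2.0000 bits
H(B) = 1.1451 bits
H(C) = 1.9574 bits

The uniform distribution (where all probabilities equal 1/4) achieves the maximum entropy of log_2(4) = 2.0000 bits.

Distribution A has the highest entropy.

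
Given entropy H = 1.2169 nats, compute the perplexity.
3.3767

Perplexity is e^H (or exp(H) for natural log).

H = 1.2169 nats
Perplexity = e^1.2169 = 3.3767

Interpretation: The model's uncertainty is equivalent to choosing uniformly among 3.4 options.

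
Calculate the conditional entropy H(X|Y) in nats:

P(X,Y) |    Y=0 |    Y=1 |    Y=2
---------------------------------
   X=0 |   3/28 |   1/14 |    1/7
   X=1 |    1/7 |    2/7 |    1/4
0.6070 nats

Using the chain rule: H(X|Y) = H(X,Y) - H(Y)

First, compute H(X,Y) = 1.6883 nats

Marginal P(Y) = (1/4, 5/14, 11/28)
H(Y) = 1.0813 nats

H(X|Y) = H(X,Y) - H(Y) = 1.6883 - 1.0813 = 0.6070 nats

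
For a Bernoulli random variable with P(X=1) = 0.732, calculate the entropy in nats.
0.5813 nats

The binary entropy function is:
H(p) = -p log(p) - (1-p) log(1-p)

H(0.732) = -0.732 × log_e(0.732) - 0.268 × log_e(0.268)
H(0.732) = 0.5813 nats

Note: Binary entropy is maximized at p=0.5 (H=1 bit) and minimized at p=0 or p=1 (H=0).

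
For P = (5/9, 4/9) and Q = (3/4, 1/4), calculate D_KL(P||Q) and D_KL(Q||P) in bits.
D_KL(P||Q) = 0.1284, D_KL(Q||P) = 0.1172

KL divergence is not symmetric: D_KL(P||Q) ≠ D_KL(Q||P) in general.

D_KL(P||Q) = 0.1284 bits
D_KL(Q||P) = 0.1172 bits

No, they are not equal!

This asymmetry is why KL divergence is not a true distance metric.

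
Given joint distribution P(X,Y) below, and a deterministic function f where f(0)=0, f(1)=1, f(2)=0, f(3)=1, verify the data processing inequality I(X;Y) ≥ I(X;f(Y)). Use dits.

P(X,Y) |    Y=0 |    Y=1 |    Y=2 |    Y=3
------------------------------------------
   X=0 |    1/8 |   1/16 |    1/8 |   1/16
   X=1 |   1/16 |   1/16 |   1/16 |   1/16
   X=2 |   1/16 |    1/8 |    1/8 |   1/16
I(X;Y) = 0.0116, I(X;f(Y)) = 0.0058, inequality holds: 0.0116 ≥ 0.0058

Data Processing Inequality: For any Markov chain X → Y → Z, we have I(X;Y) ≥ I(X;Z).

Here Z = f(Y) is a deterministic function of Y, forming X → Y → Z.

Original I(X;Y) = 0.0116 dits

After applying f:
P(X,Z) where Z=f(Y):
- P(X,Z=0) = P(X,Y=0) + P(X,Y=2)
- P(X,Z=1) = P(X,Y=1) + P(X,Y=3)

I(X;Z) = I(X;f(Y)) = 0.0058 dits

Verification: 0.0116 ≥ 0.0058 ✓

Information cannot be created by processing; the function f can only lose information about X.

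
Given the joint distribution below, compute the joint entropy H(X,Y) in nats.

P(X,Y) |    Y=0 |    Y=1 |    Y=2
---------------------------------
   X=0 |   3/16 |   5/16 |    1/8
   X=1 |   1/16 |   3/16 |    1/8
1.6844 nats

Joint entropy is H(X,Y) = -Σ_{x,y} p(x,y) log p(x,y).

Summing over all non-zero entries:
H(X,Y) = -[3/16·log_e(3/16) + 5/16·log_e(5/16) + 1/8·log_e(1/8) + 1/16·log_e(1/16) + 3/16·log_e(3/16) + 1/8·log_e(1/8)]
H(X,Y) = 1.6844 nats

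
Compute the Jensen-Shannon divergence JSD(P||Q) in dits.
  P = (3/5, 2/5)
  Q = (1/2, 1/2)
0.0022 dits

Jensen-Shannon divergence is:
JSD(P||Q) = 0.5 × D_KL(P||M) + 0.5 × D_KL(Q||M)
where M = 0.5 × (P + Q) is the mixture distribution.

M = 0.5 × (3/5, 2/5) + 0.5 × (1/2, 1/2) = (11/20, 9/20)

D_KL(P||M) = 0.0022 dits
D_KL(Q||M) = 0.0022 dits

JSD(P||Q) = 0.5 × 0.0022 + 0.5 × 0.0022 = 0.0022 dits

Unlike KL divergence, JSD is symmetric and bounded: 0 ≤ JSD ≤ log(2).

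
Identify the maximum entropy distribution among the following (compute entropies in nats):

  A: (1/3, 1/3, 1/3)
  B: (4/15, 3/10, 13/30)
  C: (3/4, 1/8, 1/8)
A

For a discrete distribution over n outcomes, entropy is maximized by the uniform distribution.

Computing entropies:
H(A) = 1.0986 nats
H(B) = 1.0760 nats
H(C) = 0.7356 nats

The uniform distribution (where all probabilities equal 1/3) achieves the maximum entropy of log_e(3) = 1.0986 nats.

Distribution A has the highest entropy.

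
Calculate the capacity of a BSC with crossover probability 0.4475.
0.0080 bits

For a binary symmetric channel (BSC) with error probability p:
Capacity C = 1 - H(p) bits per symbol

where H(p) = -p log₂(p) - (1-p) log₂(1-p) is the binary entropy function.

H(0.4475) = 0.9920 bits
C = 1 - 0.9920 = 0.0080 bits per symbol

This means we can reliably transmit up to 0.0080 bits of information per channel use.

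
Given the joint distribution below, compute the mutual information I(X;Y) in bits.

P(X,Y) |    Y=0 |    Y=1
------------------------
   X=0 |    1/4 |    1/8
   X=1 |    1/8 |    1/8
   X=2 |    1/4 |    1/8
0.0157 bits

Mutual information: I(X;Y) = H(X) + H(Y) - H(X,Y)

Marginals:
P(X) = (3/8, 1/4, 3/8), H(X) = 1.5613 bits
P(Y) = (5/8, 3/8), H(Y) = 0.9544 bits

Joint entropy: H(X,Y) = 2.5000 bits

I(X;Y) = 1.5613 + 0.9544 - 2.5000 = 0.0157 bits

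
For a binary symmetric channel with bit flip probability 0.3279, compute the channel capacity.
0.0872 bits

For a binary symmetric channel (BSC) with error probability p:
Capacity C = 1 - H(p) bits per symbol

where H(p) = -p log₂(p) - (1-p) log₂(1-p) is the binary entropy function.

H(0.3279) = 0.9128 bits
C = 1 - 0.9128 = 0.0872 bits per symbol

This means we can reliably transmit up to 0.0872 bits of information per channel use.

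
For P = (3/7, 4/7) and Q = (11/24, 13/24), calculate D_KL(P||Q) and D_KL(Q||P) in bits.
D_KL(P||Q) = 0.0026, D_KL(Q||P) = 0.0026

KL divergence is not symmetric: D_KL(P||Q) ≠ D_KL(Q||P) in general.

D_KL(P||Q) = 0.0026 bits
D_KL(Q||P) = 0.0026 bits

In this case they happen to be equal (to 4 decimal places).

This asymmetry is why KL divergence is not a true distance metric.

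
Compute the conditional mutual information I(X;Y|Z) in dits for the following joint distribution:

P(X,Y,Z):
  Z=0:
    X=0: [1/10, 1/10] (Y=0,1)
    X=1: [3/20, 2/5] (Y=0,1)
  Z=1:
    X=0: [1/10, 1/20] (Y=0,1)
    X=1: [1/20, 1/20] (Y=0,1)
0.0087 dits

Conditional mutual information: I(X;Y|Z) = H(X|Z) + H(Y|Z) - H(X,Y|Z)

H(Z) = 0.2442
H(X,Z) = 0.5062 → H(X|Z) = 0.2620
H(Y,Z) = 0.5246 → H(Y|Z) = 0.2804
H(X,Y,Z) = 0.7779 → H(X,Y|Z) = 0.5337

I(X;Y|Z) = 0.2620 + 0.2804 - 0.5337 = 0.0087 dits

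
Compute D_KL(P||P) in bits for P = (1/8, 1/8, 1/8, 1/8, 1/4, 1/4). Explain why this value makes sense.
0.0000 bits

KL divergence satisfies the Gibbs inequality: D_KL(P||Q) ≥ 0 for all distributions P, Q.

D_KL(P||Q) = Σ p(x) log(p(x)/q(x))
Each term is p(x) × log_2(p(x)/p(x)) = p(x) × log_2(1) = 0, so the sum is 0.
D_KL(P||Q) = 0.0000 bits

When P = Q, the KL divergence is exactly 0, as there is no 'divergence' between identical distributions.

This non-negativity is a fundamental property: relative entropy cannot be negative because it measures how different Q is from P.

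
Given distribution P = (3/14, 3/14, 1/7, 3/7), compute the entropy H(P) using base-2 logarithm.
1.8774 bits

Shannon entropy is H(X) = -Σ p(x) log p(x).

For P = (3/14, 3/14, 1/7, 3/7):
H = -3/14 × log_2(3/14) -3/14 × log_2(3/14) -1/7 × log_2(1/7) -3/7 × log_2(3/7)
H = 1.8774 bits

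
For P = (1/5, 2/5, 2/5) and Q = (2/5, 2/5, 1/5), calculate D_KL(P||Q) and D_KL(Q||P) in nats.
D_KL(P||Q) = 0.1386, D_KL(Q||P) = 0.1386

KL divergence is not symmetric: D_KL(P||Q) ≠ D_KL(Q||P) in general.

D_KL(P||Q) = 0.1386 nats
D_KL(Q||P) = 0.1386 nats

In this case they happen to be equal (to 4 decimal places).

This asymmetry is why KL divergence is not a true distance metric.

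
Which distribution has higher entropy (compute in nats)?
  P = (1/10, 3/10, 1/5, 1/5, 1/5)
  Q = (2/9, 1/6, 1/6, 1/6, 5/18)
Q

Computing entropies in nats:
H(P) = 1.5571
H(Q) = 1.5859

Distribution Q has higher entropy.

Intuition: The distribution closer to uniform (more spread out) has higher entropy.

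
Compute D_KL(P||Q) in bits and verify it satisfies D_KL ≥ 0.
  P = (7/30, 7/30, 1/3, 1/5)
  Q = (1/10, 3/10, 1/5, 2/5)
0.2463 bits

KL divergence satisfies the Gibbs inequality: D_KL(P||Q) ≥ 0 for all distributions P, Q.

D_KL(P||Q) = Σ p(x) log(p(x)/q(x))
Term by term:
  x=0: 7/30 × log_2[(7/30)/(1/10)] = 0.2852
  x=1: 7/30 × log_2[(7/30)/(3/10)] = -0.0846
  x=2: 1/3 × log_2[(1/3)/(1/5)] = 0.2457
  x=3: 1/5 × log_2[(1/5)/(2/5)] = -0.2000
D_KL(P||Q) = 0.2463 bits

D_KL(P||Q) = 0.2463 ≥ 0 ✓

This non-negativity is a fundamental property: relative entropy cannot be negative because it measures how different Q is from P.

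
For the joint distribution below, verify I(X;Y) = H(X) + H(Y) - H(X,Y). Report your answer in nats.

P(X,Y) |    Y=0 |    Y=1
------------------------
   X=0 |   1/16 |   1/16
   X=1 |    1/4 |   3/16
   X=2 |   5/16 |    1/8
I(X;Y) = 0.0144 nats

Mutual information has multiple equivalent forms:
- I(X;Y) = H(X) - H(X|Y)
- I(X;Y) = H(Y) - H(Y|X)
- I(X;Y) = H(X) + H(Y) - H(X,Y)

Computing all quantities:
H(X) = 0.9833, H(Y) = 0.6616, H(X,Y) = 1.6304
H(X|Y) = 0.9689, H(Y|X) = 0.6472

Verification:
H(X) - H(X|Y) = 0.9833 - 0.9689 = 0.0144
H(Y) - H(Y|X) = 0.6616 - 0.6472 = 0.0144
H(X) + H(Y) - H(X,Y) = 0.9833 + 0.6616 - 1.6304 = 0.0144

All forms give I(X;Y) = 0.0144 nats. ✓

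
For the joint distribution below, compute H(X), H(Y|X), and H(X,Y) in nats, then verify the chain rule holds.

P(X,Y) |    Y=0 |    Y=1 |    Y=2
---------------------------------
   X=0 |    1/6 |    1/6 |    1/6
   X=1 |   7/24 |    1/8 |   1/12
H(X,Y) = 1.7223, H(X) = 0.6931, H(Y|X) = 1.0291 (all in nats)

Chain rule: H(X,Y) = H(X) + H(Y|X)

Left side — joint entropy directly:
H(X,Y) = -Σ p(x,y) log p(x,y) = 1.7223 nats

Right side — compute H(Y|X) from the conditional distributions:
P(X) = (1/2, 1/2), so H(X) = 0.6931 nats
H(Y|X) = Σ_x P(X=x) · H(Y|X=x):
  P(Y|X=0) = (1/3, 1/3, 1/3), H(Y|X=0) = 1.0986, weight P(X=0) = 1/2
  P(Y|X=1) = (7/12, 1/4, 1/6), H(Y|X=1) = 0.9596, weight P(X=1) = 1/2
H(Y|X) = 1.0291 nats

H(X) + H(Y|X) = 0.6931 + 1.0291 = 1.7223 nats

Both sides equal 1.7223 nats. ✓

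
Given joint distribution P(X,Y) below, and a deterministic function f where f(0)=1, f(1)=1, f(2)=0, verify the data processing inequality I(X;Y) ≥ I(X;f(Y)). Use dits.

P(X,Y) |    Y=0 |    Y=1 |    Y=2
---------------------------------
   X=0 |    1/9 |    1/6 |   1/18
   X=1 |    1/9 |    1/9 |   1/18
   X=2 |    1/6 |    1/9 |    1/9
I(X;Y) = 0.0083, I(X;f(Y)) = 0.0034, inequality holds: 0.0083 ≥ 0.0034

Data Processing Inequality: For any Markov chain X → Y → Z, we have I(X;Y) ≥ I(X;Z).

Here Z = f(Y) is a deterministic function of Y, forming X → Y → Z.

Original I(X;Y) = 0.0083 dits

After applying f:
P(X,Z) where Z=f(Y):
- P(X,Z=0) = P(X,Y=2)
- P(X,Z=1) = P(X,Y=0) + P(X,Y=1)

I(X;Z) = I(X;f(Y)) = 0.0034 dits

Verification: 0.0083 ≥ 0.0034 ✓

Information cannot be created by processing; the function f can only lose information about X.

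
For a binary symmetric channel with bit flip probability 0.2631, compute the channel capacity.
0.1686 bits

For a binary symmetric channel (BSC) with error probability p:
Capacity C = 1 - H(p) bits per symbol

where H(p) = -p log₂(p) - (1-p) log₂(1-p) is the binary entropy function.

H(0.2631) = 0.8314 bits
C = 1 - 0.8314 = 0.1686 bits per symbol

This means we can reliably transmit up to 0.1686 bits of information per channel use.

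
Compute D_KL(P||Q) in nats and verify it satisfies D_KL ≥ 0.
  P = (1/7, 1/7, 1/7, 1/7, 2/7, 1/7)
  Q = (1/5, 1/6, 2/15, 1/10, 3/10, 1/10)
0.0277 nats

KL divergence satisfies the Gibbs inequality: D_KL(P||Q) ≥ 0 for all distributions P, Q.

D_KL(P||Q) = Σ p(x) log(p(x)/q(x))
Term by term:
  x=0: 1/7 × log_e[(1/7)/(1/5)] = -0.0481
  x=1: 1/7 × log_e[(1/7)/(1/6)] = -0.0220
  x=2: 1/7 × log_e[(1/7)/(2/15)] = 0.0099
  x=3: 1/7 × log_e[(1/7)/(1/10)] = 0.0510
  x=4: 2/7 × log_e[(2/7)/(3/10)] = -0.0139
  x=5: 1/7 × log_e[(1/7)/(1/10)] = 0.0510
D_KL(P||Q) = 0.0277 nats

D_KL(P||Q) = 0.0277 ≥ 0 ✓

This non-negativity is a fundamental property: relative entropy cannot be negative because it measures how different Q is from P.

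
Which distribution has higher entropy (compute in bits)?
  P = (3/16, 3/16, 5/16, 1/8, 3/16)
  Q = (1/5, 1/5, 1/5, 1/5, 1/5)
Q

Computing entropies in bits:
H(P) = 2.2579
H(Q) = 2.3219

Distribution Q has higher entropy.

Intuition: The distribution closer to uniform (more spread out) has higher entropy.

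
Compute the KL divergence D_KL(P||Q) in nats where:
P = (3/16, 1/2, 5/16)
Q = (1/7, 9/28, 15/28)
0.1035 nats

KL divergence: D_KL(P||Q) = Σ p(x) log(p(x)/q(x))

Computing term by term:
  x=0: 3/16 × log_e[(3/16)/(1/7)] = 3/16 × 0.2719 = 0.0510
  x=1: 1/2 × log_e[(1/2)/(9/28)] = 1/2 × 0.4418 = 0.2209
  x=2: 5/16 × log_e[(5/16)/(15/28)] = 5/16 × -0.5390 = -0.1684

D_KL(P||Q) = 0.1035 nats

Note: KL divergence is always non-negative and equals 0 iff P = Q.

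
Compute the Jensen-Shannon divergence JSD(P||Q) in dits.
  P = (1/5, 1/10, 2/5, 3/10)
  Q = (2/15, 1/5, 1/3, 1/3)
0.0060 dits

Jensen-Shannon divergence is:
JSD(P||Q) = 0.5 × D_KL(P||M) + 0.5 × D_KL(Q||M)
where M = 0.5 × (P + Q) is the mixture distribution.

M = 0.5 × (1/5, 1/10, 2/5, 3/10) + 0.5 × (2/15, 1/5, 1/3, 1/3) = (1/6, 3/20, 11/30, 0.316667)

D_KL(P||M) = 0.0063 dits
D_KL(Q||M) = 0.0057 dits

JSD(P||Q) = 0.5 × 0.0063 + 0.5 × 0.0057 = 0.0060 dits

Unlike KL divergence, JSD is symmetric and bounded: 0 ≤ JSD ≤ log(2).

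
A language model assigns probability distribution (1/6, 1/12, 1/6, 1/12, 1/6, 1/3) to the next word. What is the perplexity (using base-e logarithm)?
5.3454

Perplexity is e^H (or exp(H) for natural log).

First, H = -Σ p log p = 1.6762 nats
Perplexity = e^1.6762 = 5.3454

Interpretation: The model's uncertainty is equivalent to choosing uniformly among 5.3 options.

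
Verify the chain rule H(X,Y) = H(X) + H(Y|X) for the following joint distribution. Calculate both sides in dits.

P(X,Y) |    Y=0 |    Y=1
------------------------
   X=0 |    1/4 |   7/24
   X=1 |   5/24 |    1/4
H(X,Y) = 0.5990, H(X) = 0.2995, H(Y|X) = 0.2995 (all in dits)

Chain rule: H(X,Y) = H(X) + H(Y|X)

Left side — joint entropy directly:
H(X,Y) = -Σ p(x,y) log p(x,y) = 0.5990 dits

Right side — compute H(Y|X) from the conditional distributions:
P(X) = (13/24, 11/24), so H(X) = 0.2995 dits
H(Y|X) = Σ_x P(X=x) · H(Y|X=x):
  P(Y|X=0) = (6/13, 7/13), H(Y|X=0) = 0.2997, weight P(X=0) = 13/24
  P(Y|X=1) = (5/11, 6/11), H(Y|X=1) = 0.2992, weight P(X=1) = 11/24
H(Y|X) = 0.2995 dits

H(X) + H(Y|X) = 0.2995 + 0.2995 = 0.5990 dits

Both sides equal 0.5990 dits. ✓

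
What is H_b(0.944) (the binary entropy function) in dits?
0.0937 dits

The binary entropy function is:
H(p) = -p log(p) - (1-p) log(1-p)

H(0.944) = -0.944 × log_10(0.944) - 0.056 × log_10(0.056)
H(0.944) = 0.0937 dits

Note: Binary entropy is maximized at p=0.5 (H=1 bit) and minimized at p=0 or p=1 (H=0).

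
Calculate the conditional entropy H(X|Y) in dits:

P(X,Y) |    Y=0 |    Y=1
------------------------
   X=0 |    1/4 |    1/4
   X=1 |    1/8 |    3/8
0.2863 dits

Using the chain rule: H(X|Y) = H(X,Y) - H(Y)

First, compute H(X,Y) = 0.5737 dits

Marginal P(Y) = (3/8, 5/8)
H(Y) = 0.2873 dits

H(X|Y) = H(X,Y) - H(Y) = 0.5737 - 0.2873 = 0.2863 dits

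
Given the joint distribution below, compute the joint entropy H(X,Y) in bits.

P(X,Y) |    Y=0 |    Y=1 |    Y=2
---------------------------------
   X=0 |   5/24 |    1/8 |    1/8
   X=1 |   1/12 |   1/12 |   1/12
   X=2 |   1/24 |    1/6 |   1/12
3.0383 bits

Joint entropy is H(X,Y) = -Σ_{x,y} p(x,y) log p(x,y).

Summing over all non-zero entries:
H(X,Y) = -[5/24·log_2(5/24) + 1/8·log_2(1/8) + 1/8·log_2(1/8) + 1/12·log_2(1/12) + 1/12·log_2(1/12) + 1/12·log_2(1/12) + 1/24·log_2(1/24) + 1/6·log_2(1/6) + 1/12·log_2(1/12)]
H(X,Y) = 3.0383 bits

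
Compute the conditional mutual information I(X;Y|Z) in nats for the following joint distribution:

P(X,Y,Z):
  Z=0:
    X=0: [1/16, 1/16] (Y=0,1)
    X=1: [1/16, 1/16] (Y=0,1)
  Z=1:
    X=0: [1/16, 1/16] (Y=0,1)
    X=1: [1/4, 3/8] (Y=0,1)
0.0021 nats

Conditional mutual information: I(X;Y|Z) = H(X|Z) + H(Y|Z) - H(X,Y|Z)

H(Z) = 0.5623
H(X,Z) = 1.0735 → H(X|Z) = 0.5112
H(Y,Z) = 1.2450 → H(Y|Z) = 0.6827
H(X,Y,Z) = 1.7541 → H(X,Y|Z) = 1.1918

I(X;Y|Z) = 0.5112 + 0.6827 - 1.1918 = 0.0021 nats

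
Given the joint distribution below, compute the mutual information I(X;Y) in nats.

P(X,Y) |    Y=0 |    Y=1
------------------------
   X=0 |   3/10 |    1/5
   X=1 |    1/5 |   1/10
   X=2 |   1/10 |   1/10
0.0069 nats

Mutual information: I(X;Y) = H(X) + H(Y) - H(X,Y)

Marginals:
P(X) = (1/2, 3/10, 1/5), H(X) = 1.0297 nats
P(Y) = (3/5, 2/5), H(Y) = 0.6730 nats

Joint entropy: H(X,Y) = 1.6957 nats

I(X;Y) = 1.0297 + 0.6730 - 1.6957 = 0.0069 nats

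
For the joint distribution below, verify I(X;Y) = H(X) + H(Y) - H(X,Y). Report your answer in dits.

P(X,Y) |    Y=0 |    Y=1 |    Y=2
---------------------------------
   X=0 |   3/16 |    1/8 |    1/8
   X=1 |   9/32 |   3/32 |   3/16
I(X;Y) = 0.0044 dits

Mutual information has multiple equivalent forms:
- I(X;Y) = H(X) - H(X|Y)
- I(X;Y) = H(Y) - H(Y|X)
- I(X;Y) = H(X) + H(Y) - H(X,Y)

Computing all quantities:
H(X) = 0.2976, H(Y) = 0.4565, H(X,Y) = 0.7497
H(X|Y) = 0.2932, H(Y|X) = 0.4521

Verification:
H(X) - H(X|Y) = 0.2976 - 0.2932 = 0.0044
H(Y) - H(Y|X) = 0.4565 - 0.4521 = 0.0044
H(X) + H(Y) - H(X,Y) = 0.2976 + 0.4565 - 0.7497 = 0.0044

All forms give I(X;Y) = 0.0044 dits. ✓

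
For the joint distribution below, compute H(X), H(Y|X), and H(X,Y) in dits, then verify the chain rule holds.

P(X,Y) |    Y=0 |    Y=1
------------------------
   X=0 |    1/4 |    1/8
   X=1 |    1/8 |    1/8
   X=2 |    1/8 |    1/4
H(X,Y) = 0.7526, H(X) = 0.4700, H(Y|X) = 0.2826 (all in dits)

Chain rule: H(X,Y) = H(X) + H(Y|X)

Left side — joint entropy directly:
H(X,Y) = -Σ p(x,y) log p(x,y) = 0.7526 dits

Right side — compute H(Y|X) from the conditional distributions:
P(X) = (3/8, 1/4, 3/8), so H(X) = 0.4700 dits
H(Y|X) = Σ_x P(X=x) · H(Y|X=x):
  P(Y|X=0) = (2/3, 1/3), H(Y|X=0) = 0.2764, weight P(X=0) = 3/8
  P(Y|X=1) = (1/2, 1/2), H(Y|X=1) = 0.3010, weight P(X=1) = 1/4
  P(Y|X=2) = (1/3, 2/3), H(Y|X=2) = 0.2764, weight P(X=2) = 3/8
H(Y|X) = 0.2826 dits

H(X) + H(Y|X) = 0.4700 + 0.2826 = 0.7526 dits

Both sides equal 0.7526 dits. ✓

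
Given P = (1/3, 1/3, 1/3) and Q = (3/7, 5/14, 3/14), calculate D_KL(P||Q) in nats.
0.0405 nats

KL divergence: D_KL(P||Q) = Σ p(x) log(p(x)/q(x))

Computing term by term:
  x=0: 1/3 × log_e[(1/3)/(3/7)] = 1/3 × -0.2513 = -0.0838
  x=1: 1/3 × log_e[(1/3)/(5/14)] = 1/3 × -0.0690 = -0.0230
  x=2: 1/3 × log_e[(1/3)/(3/14)] = 1/3 × 0.4418 = 0.1473

D_KL(P||Q) = 0.0405 nats

Note: KL divergence is always non-negative and equals 0 iff P = Q.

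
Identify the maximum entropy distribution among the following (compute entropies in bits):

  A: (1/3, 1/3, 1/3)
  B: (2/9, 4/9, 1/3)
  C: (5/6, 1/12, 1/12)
A

For a discrete distribution over n outcomes, entropy is maximized by the uniform distribution.

Computing entropies:
H(A) = 1.5850 bits
H(B) = 1.5305 bits
H(C) = 0.8167 bits

The uniform distribution (where all probabilities equal 1/3) achieves the maximum entropy of log_2(3) = 1.5850 bits.

Distribution A has the highest entropy.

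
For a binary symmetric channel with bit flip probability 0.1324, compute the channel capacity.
0.4360 bits

For a binary symmetric channel (BSC) with error probability p:
Capacity C = 1 - H(p) bits per symbol

where H(p) = -p log₂(p) - (1-p) log₂(1-p) is the binary entropy function.

H(0.1324) = 0.5640 bits
C = 1 - 0.5640 = 0.4360 bits per symbol

This means we can reliably transmit up to 0.4360 bits of information per channel use.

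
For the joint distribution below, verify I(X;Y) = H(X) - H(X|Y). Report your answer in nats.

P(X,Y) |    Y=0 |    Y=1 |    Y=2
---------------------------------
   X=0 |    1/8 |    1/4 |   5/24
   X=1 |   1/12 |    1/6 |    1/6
I(X;Y) = 0.0010 nats

Mutual information has multiple equivalent forms:
- I(X;Y) = H(X) - H(X|Y)
- I(X;Y) = H(Y) - H(Y|X)
- I(X;Y) = H(X) + H(Y) - H(X,Y)

Computing all quantities:
H(X) = 0.6792, H(Y) = 1.0594, H(X,Y) = 1.7376
H(X|Y) = 0.6782, H(Y|X) = 1.0584

Verification:
H(X) - H(X|Y) = 0.6792 - 0.6782 = 0.0010
H(Y) - H(Y|X) = 1.0594 - 1.0584 = 0.0010
H(X) + H(Y) - H(X,Y) = 0.6792 + 1.0594 - 1.7376 = 0.0010

All forms give I(X;Y) = 0.0010 nats. ✓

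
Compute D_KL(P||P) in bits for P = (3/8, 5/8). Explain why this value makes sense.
0.0000 bits

KL divergence satisfies the Gibbs inequality: D_KL(P||Q) ≥ 0 for all distributions P, Q.

D_KL(P||Q) = Σ p(x) log(p(x)/q(x))
Each term is p(x) × log_2(p(x)/p(x)) = p(x) × log_2(1) = 0, so the sum is 0.
D_KL(P||Q) = 0.0000 bits

When P = Q, the KL divergence is exactly 0, as there is no 'divergence' between identical distributions.

This non-negativity is a fundamental property: relative entropy cannot be negative because it measures how different Q is from P.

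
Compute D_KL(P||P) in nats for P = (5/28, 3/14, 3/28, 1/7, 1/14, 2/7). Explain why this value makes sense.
0.0000 nats

KL divergence satisfies the Gibbs inequality: D_KL(P||Q) ≥ 0 for all distributions P, Q.

D_KL(P||Q) = Σ p(x) log(p(x)/q(x))
Each term is p(x) × log_e(p(x)/p(x)) = p(x) × log_e(1) = 0, so the sum is 0.
D_KL(P||Q) = 0.0000 nats

When P = Q, the KL divergence is exactly 0, as there is no 'divergence' between identical distributions.

This non-negativity is a fundamental property: relative entropy cannot be negative because it measures how different Q is from P.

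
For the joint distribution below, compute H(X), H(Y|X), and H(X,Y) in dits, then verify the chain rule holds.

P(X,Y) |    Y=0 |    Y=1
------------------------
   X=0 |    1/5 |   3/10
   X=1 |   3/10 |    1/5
H(X,Y) = 0.5933, H(X) = 0.3010, H(Y|X) = 0.2923 (all in dits)

Chain rule: H(X,Y) = H(X) + H(Y|X)

Left side — joint entropy directly:
H(X,Y) = -Σ p(x,y) log p(x,y) = 0.5933 dits

Right side — compute H(Y|X) from the conditional distributions:
P(X) = (1/2, 1/2), so H(X) = 0.3010 dits
H(Y|X) = Σ_x P(X=x) · H(Y|X=x):
  P(Y|X=0) = (2/5, 3/5), H(Y|X=0) = 0.2923, weight P(X=0) = 1/2
  P(Y|X=1) = (3/5, 2/5), H(Y|X=1) = 0.2923, weight P(X=1) = 1/2
H(Y|X) = 0.2923 dits

H(X) + H(Y|X) = 0.3010 + 0.2923 = 0.5933 dits

Both sides equal 0.5933 dits. ✓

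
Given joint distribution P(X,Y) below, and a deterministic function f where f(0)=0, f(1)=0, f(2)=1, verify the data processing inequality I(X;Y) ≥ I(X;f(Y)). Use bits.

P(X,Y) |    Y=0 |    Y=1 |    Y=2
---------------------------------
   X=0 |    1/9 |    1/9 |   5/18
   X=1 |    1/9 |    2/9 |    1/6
I(X;Y) = 0.0475, I(X;f(Y)) = 0.0364, inequality holds: 0.0475 ≥ 0.0364

Data Processing Inequality: For any Markov chain X → Y → Z, we have I(X;Y) ≥ I(X;Z).

Here Z = f(Y) is a deterministic function of Y, forming X → Y → Z.

Original I(X;Y) = 0.0475 bits

After applying f:
P(X,Z) where Z=f(Y):
- P(X,Z=0) = P(X,Y=0) + P(X,Y=1)
- P(X,Z=1) = P(X,Y=2)

I(X;Z) = I(X;f(Y)) = 0.0364 bits

Verification: 0.0475 ≥ 0.0364 ✓

Information cannot be created by processing; the function f can only lose information about X.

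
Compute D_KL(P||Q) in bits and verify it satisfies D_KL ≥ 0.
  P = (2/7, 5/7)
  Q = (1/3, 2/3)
0.0076 bits

KL divergence satisfies the Gibbs inequality: D_KL(P||Q) ≥ 0 for all distributions P, Q.

D_KL(P||Q) = Σ p(x) log(p(x)/q(x))
Term by term:
  x=0: 2/7 × log_2[(2/7)/(1/3)] = -0.0635
  x=1: 5/7 × log_2[(5/7)/(2/3)] = 0.0711
D_KL(P||Q) = 0.0076 bits

D_KL(P||Q) = 0.0076 ≥ 0 ✓

This non-negativity is a fundamental property: relative entropy cannot be negative because it measures how different Q is from P.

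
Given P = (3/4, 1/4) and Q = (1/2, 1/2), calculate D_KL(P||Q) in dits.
0.0568 dits

KL divergence: D_KL(P||Q) = Σ p(x) log(p(x)/q(x))

Computing term by term:
  x=0: 3/4 × log_10[(3/4)/(1/2)] = 3/4 × 0.1761 = 0.1321
  x=1: 1/4 × log_10[(1/4)/(1/2)] = 1/4 × -0.3010 = -0.0753

D_KL(P||Q) = 0.0568 dits

Note: KL divergence is always non-negative and equals 0 iff P = Q.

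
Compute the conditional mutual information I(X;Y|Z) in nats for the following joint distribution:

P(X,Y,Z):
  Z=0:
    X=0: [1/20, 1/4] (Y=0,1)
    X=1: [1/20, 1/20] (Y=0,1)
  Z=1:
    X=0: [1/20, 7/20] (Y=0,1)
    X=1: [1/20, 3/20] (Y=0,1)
0.0276 nats

Conditional mutual information: I(X;Y|Z) = H(X|Z) + H(Y|Z) - H(X,Y|Z)

H(Z) = 0.6730
H(X,Z) = 1.2799 → H(X|Z) = 0.6068
H(Y,Z) = 1.1683 → H(Y|Z) = 0.4953
H(X,Y,Z) = 1.7475 → H(X,Y|Z) = 1.0745

I(X;Y|Z) = 0.6068 + 0.4953 - 1.0745 = 0.0276 nats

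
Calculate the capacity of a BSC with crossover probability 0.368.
0.0509 bits

For a binary symmetric channel (BSC) with error probability p:
Capacity C = 1 - H(p) bits per symbol

where H(p) = -p log₂(p) - (1-p) log₂(1-p) is the binary entropy function.

H(0.368) = 0.9491 bits
C = 1 - 0.9491 = 0.0509 bits per symbol

This means we can reliably transmit up to 0.0509 bits of information per channel use.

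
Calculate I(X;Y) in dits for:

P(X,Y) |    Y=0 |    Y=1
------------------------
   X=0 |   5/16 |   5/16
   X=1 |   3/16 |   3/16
0.0000 dits

Mutual information: I(X;Y) = H(X) + H(Y) - H(X,Y)

Marginals:
P(X) = (5/8, 3/8), H(X) = 0.2873 dits
P(Y) = (1/2, 1/2), H(Y) = 0.3010 dits

Joint entropy: H(X,Y) = 0.5883 dits

I(X;Y) = 0.2873 + 0.3010 - 0.5883 = 0.0000 dits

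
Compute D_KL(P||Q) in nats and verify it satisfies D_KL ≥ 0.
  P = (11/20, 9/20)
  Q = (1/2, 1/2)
0.0050 nats

KL divergence satisfies the Gibbs inequality: D_KL(P||Q) ≥ 0 for all distributions P, Q.

D_KL(P||Q) = Σ p(x) log(p(x)/q(x))
Term by term:
  x=0: 11/20 × log_e[(11/20)/(1/2)] = 0.0524
  x=1: 9/20 × log_e[(9/20)/(1/2)] = -0.0474
D_KL(P||Q) = 0.0050 nats

D_KL(P||Q) = 0.0050 ≥ 0 ✓

This non-negativity is a fundamental property: relative entropy cannot be negative because it measures how different Q is from P.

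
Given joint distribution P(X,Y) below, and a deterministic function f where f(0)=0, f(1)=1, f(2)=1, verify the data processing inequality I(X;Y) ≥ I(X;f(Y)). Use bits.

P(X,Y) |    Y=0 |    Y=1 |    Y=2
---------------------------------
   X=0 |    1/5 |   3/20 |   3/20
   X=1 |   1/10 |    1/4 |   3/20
I(X;Y) = 0.0427, I(X;f(Y)) = 0.0349, inequality holds: 0.0427 ≥ 0.0349

Data Processing Inequality: For any Markov chain X → Y → Z, we have I(X;Y) ≥ I(X;Z).

Here Z = f(Y) is a deterministic function of Y, forming X → Y → Z.

Original I(X;Y) = 0.0427 bits

After applying f:
P(X,Z) where Z=f(Y):
- P(X,Z=0) = P(X,Y=0)
- P(X,Z=1) = P(X,Y=1) + P(X,Y=2)

I(X;Z) = I(X;f(Y)) = 0.0349 bits

Verification: 0.0427 ≥ 0.0349 ✓

Information cannot be created by processing; the function f can only lose information about X.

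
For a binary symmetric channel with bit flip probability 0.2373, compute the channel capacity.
0.2095 bits

For a binary symmetric channel (BSC) with error probability p:
Capacity C = 1 - H(p) bits per symbol

where H(p) = -p log₂(p) - (1-p) log₂(1-p) is the binary entropy function.

H(0.2373) = 0.7905 bits
C = 1 - 0.7905 = 0.2095 bits per symbol

This means we can reliably transmit up to 0.2095 bits of information per channel use.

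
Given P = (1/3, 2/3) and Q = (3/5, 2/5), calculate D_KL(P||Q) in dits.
0.0628 dits

KL divergence: D_KL(P||Q) = Σ p(x) log(p(x)/q(x))

Computing term by term:
  x=0: 1/3 × log_10[(1/3)/(3/5)] = 1/3 × -0.2553 = -0.0851
  x=1: 2/3 × log_10[(2/3)/(2/5)] = 2/3 × 0.2218 = 0.1479

D_KL(P||Q) = 0.0628 dits

Note: KL divergence is always non-negative and equals 0 iff P = Q.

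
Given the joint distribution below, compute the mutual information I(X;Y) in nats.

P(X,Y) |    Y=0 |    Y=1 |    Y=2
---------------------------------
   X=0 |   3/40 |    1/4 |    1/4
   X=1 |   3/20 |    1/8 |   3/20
0.0353 nats

Mutual information: I(X;Y) = H(X) + H(Y) - H(X,Y)

Marginals:
P(X) = (23/40, 17/40), H(X) = 0.6819 nats
P(Y) = (9/40, 3/8, 2/5), H(Y) = 1.0699 nats

Joint entropy: H(X,Y) = 1.7165 nats

I(X;Y) = 0.6819 + 1.0699 - 1.7165 = 0.0353 nats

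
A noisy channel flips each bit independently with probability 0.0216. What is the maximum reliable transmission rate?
0.8497 bits

For a binary symmetric channel (BSC) with error probability p:
Capacity C = 1 - H(p) bits per symbol

where H(p) = -p log₂(p) - (1-p) log₂(1-p) is the binary entropy function.

H(0.0216) = 0.1503 bits
C = 1 - 0.1503 = 0.8497 bits per symbol

This means we can reliably transmit up to 0.8497 bits of information per channel use.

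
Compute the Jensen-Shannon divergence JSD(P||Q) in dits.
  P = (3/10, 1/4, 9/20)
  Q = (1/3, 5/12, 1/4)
0.0111 dits

Jensen-Shannon divergence is:
JSD(P||Q) = 0.5 × D_KL(P||M) + 0.5 × D_KL(Q||M)
where M = 0.5 × (P + Q) is the mixture distribution.

M = 0.5 × (3/10, 1/4, 9/20) + 0.5 × (1/3, 5/12, 1/4) = (0.316667, 1/3, 7/20)

D_KL(P||M) = 0.0108 dits
D_KL(Q||M) = 0.0113 dits

JSD(P||Q) = 0.5 × 0.0108 + 0.5 × 0.0113 = 0.0111 dits

Unlike KL divergence, JSD is symmetric and bounded: 0 ≤ JSD ≤ log(2).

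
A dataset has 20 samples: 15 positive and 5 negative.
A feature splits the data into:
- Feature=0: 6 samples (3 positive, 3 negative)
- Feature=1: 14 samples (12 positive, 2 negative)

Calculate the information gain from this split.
0.0971 bits

Information Gain = H(Y) - H(Y|Feature)

Before split:
P(positive) = 15/20 = 0.7500
H(Y) = 0.8113 bits

After split:
Feature=0: H = 1.0000 bits (weight = 6/20)
Feature=1: H = 0.5917 bits (weight = 14/20)
H(Y|Feature) = (6/20)×1.0000 + (14/20)×0.5917 = 0.7142 bits

Information Gain = 0.8113 - 0.7142 = 0.0971 bits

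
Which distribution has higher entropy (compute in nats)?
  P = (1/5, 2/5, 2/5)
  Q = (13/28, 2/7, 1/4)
Q

Computing entropies in nats:
H(P) = 1.0549
H(Q) = 1.0607

Distribution Q has higher entropy.

Intuition: The distribution closer to uniform (more spread out) has higher entropy.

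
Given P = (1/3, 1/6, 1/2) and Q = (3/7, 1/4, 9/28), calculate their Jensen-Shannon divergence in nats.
0.0170 nats

Jensen-Shannon divergence is:
JSD(P||Q) = 0.5 × D_KL(P||M) + 0.5 × D_KL(Q||M)
where M = 0.5 × (P + Q) is the mixture distribution.

M = 0.5 × (1/3, 1/6, 1/2) + 0.5 × (3/7, 1/4, 9/28) = (8/21, 5/24, 0.410714)

D_KL(P||M) = 0.0167 nats
D_KL(Q||M) = 0.0173 nats

JSD(P||Q) = 0.5 × 0.0167 + 0.5 × 0.0173 = 0.0170 nats

Unlike KL divergence, JSD is symmetric and bounded: 0 ≤ JSD ≤ log(2).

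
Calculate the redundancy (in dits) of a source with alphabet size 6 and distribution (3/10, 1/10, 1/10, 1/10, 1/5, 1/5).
0.0417 dits

Redundancy measures how far a source is from maximum entropy:
R = H_max - H(X)

Maximum entropy for 6 symbols: H_max = log_10(6) = 0.7782 dits
Actual entropy: H(X) = 0.7365 dits
Redundancy: R = 0.7782 - 0.7365 = 0.0417 dits

This redundancy represents potential for compression: the source could be compressed by 0.0417 dits per symbol.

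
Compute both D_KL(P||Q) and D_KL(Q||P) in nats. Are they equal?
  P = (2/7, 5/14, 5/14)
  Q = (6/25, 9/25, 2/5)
D_KL(P||Q) = 0.0065, D_KL(Q||P) = 0.0064

KL divergence is not symmetric: D_KL(P||Q) ≠ D_KL(Q||P) in general.

D_KL(P||Q) = 0.0065 nats
D_KL(Q||P) = 0.0064 nats

No, they are not equal!

This asymmetry is why KL divergence is not a true distance metric.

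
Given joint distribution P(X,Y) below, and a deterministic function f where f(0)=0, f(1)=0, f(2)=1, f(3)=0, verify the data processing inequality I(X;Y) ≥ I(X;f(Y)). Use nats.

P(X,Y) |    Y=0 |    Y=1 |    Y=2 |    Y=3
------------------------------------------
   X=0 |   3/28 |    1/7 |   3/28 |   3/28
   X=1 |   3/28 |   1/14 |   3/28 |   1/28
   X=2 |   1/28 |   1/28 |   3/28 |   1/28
I(X;Y) = 0.0383, I(X;f(Y)) = 0.0240, inequality holds: 0.0383 ≥ 0.0240

Data Processing Inequality: For any Markov chain X → Y → Z, we have I(X;Y) ≥ I(X;Z).

Here Z = f(Y) is a deterministic function of Y, forming X → Y → Z.

Original I(X;Y) = 0.0383 nats

After applying f:
P(X,Z) where Z=f(Y):
- P(X,Z=0) = P(X,Y=0) + P(X,Y=1) + P(X,Y=3)
- P(X,Z=1) = P(X,Y=2)

I(X;Z) = I(X;f(Y)) = 0.0240 nats

Verification: 0.0383 ≥ 0.0240 ✓

Information cannot be created by processing; the function f can only lose information about X.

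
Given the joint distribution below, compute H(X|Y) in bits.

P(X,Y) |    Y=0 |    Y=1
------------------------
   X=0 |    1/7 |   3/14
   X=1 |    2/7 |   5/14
0.9389 bits

Using the chain rule: H(X|Y) = H(X,Y) - H(Y)

First, compute H(X,Y) = 1.9242 bits

Marginal P(Y) = (3/7, 4/7)
H(Y) = 0.9852 bits

H(X|Y) = H(X,Y) - H(Y) = 1.9242 - 0.9852 = 0.9389 bits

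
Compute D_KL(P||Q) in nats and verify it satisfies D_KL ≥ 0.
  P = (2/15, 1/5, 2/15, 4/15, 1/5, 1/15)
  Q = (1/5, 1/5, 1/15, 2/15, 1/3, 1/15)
0.1210 nats

KL divergence satisfies the Gibbs inequality: D_KL(P||Q) ≥ 0 for all distributions P, Q.

D_KL(P||Q) = Σ p(x) log(p(x)/q(x))
Term by term:
  x=0: 2/15 × log_e[(2/15)/(1/5)] = -0.0541
  x=1: 1/5 × log_e[(1/5)/(1/5)] = 0.0000
  x=2: 2/15 × log_e[(2/15)/(1/15)] = 0.0924
  x=3: 4/15 × log_e[(4/15)/(2/15)] = 0.1848
  x=4: 1/5 × log_e[(1/5)/(1/3)] = -0.1022
  x=5: 1/15 × log_e[(1/15)/(1/15)] = 0.0000
D_KL(P||Q) = 0.1210 nats

D_KL(P||Q) = 0.1210 ≥ 0 ✓

This non-negativity is a fundamental property: relative entropy cannot be negative because it measures how different Q is from P.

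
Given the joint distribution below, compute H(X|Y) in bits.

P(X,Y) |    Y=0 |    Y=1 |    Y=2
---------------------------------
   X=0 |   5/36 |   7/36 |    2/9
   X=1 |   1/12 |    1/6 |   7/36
0.9870 bits

Using the chain rule: H(X|Y) = H(X,Y) - H(Y)

First, compute H(X,Y) = 2.5261 bits

Marginal P(Y) = (2/9, 13/36, 5/12)
H(Y) = 1.5391 bits

H(X|Y) = H(X,Y) - H(Y) = 2.5261 - 1.5391 = 0.9870 bits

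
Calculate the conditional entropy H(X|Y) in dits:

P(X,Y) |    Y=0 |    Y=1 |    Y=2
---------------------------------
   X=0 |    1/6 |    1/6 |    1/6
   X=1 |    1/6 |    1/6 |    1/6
0.3010 dits

Using the chain rule: H(X|Y) = H(X,Y) - H(Y)

First, compute H(X,Y) = 0.7782 dits

Marginal P(Y) = (1/3, 1/3, 1/3)
H(Y) = 0.4771 dits

H(X|Y) = H(X,Y) - H(Y) = 0.7782 - 0.4771 = 0.3010 dits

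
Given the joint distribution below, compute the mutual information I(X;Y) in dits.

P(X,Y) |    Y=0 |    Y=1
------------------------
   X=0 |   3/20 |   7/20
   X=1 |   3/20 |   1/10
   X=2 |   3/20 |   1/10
0.0201 dits

Mutual information: I(X;Y) = H(X) + H(Y) - H(X,Y)

Marginals:
P(X) = (1/2, 1/4, 1/4), H(X) = 0.4515 dits
P(Y) = (9/20, 11/20), H(Y) = 0.2989 dits

Joint entropy: H(X,Y) = 0.7303 dits

I(X;Y) = 0.4515 + 0.2989 - 0.7303 = 0.0201 dits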